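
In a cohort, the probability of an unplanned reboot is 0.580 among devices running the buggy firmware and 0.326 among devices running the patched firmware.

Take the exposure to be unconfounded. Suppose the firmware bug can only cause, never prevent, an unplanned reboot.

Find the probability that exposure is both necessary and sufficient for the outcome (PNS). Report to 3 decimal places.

PNS ≈ 0.254

Let p₁ = 0.58, p₀ = 0.326.
Under exogeneity and monotonicity, PNS = p₁ − p₀.
PNS = 0.58 − 0.326 = 0.254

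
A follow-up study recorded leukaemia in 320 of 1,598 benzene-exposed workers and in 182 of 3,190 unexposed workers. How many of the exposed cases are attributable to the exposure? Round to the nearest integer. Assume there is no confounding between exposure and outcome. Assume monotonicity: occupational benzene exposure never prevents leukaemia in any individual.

about 229 cases

p₁ = P(outcome | exposed) = 320/1598 = 0.20025
p₀ = P(outcome | unexposed) = 182/3190 = 0.057053
PN = (p₁ − p₀)/p₁ = (0.20025 − 0.057053) / 0.20025 ≈ 0.71509.
Attributable cases ≈ PN × (exposed cases) = 0.71509 × 320 ≈ 228.83.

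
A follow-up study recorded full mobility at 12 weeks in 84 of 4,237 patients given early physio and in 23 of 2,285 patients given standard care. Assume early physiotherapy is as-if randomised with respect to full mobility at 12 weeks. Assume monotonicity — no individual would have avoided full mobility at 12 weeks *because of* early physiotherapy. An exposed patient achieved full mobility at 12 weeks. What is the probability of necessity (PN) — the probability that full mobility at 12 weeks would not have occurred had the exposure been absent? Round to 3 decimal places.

p₁ = P(outcome | exposed) = 84/4237 = 0.019825
p₀ = P(outcome | unexposed) = 23/2285 = 0.010066
Under exogeneity and monotonicity, PN = (p₁ − p₀) / p₁.
PN = (0.019825 − 0.010066) / 0.019825 = 0.0097597 / 0.019825 ≈ 0.4923

PN ≈ 0.492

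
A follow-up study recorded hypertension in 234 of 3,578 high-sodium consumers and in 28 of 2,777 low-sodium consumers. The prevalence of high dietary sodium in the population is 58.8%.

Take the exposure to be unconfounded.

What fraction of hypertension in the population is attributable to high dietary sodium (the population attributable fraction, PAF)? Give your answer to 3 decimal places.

PAF ≈ 0.763

p₁ = P(outcome | exposed) = 234/3578 = 0.0654
p₀ = P(outcome | unexposed) = 28/2777 = 0.010083
Overall risk P(Y=1) = π·p₁ + (1−π)·p₀ = 0.588×0.0654 + 0.412×0.010083 = 0.042609.
Under exogeneity, PAF = [P(Y=1) − p₀] / P(Y=1).
PAF = (0.042609 − 0.010083) / 0.042609 ≈ 0.7634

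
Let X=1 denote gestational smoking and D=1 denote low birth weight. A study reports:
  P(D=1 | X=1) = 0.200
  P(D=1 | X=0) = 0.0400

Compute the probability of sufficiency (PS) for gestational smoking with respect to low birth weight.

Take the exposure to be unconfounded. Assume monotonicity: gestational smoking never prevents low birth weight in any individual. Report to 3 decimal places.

PS ≈ 0.167

Let p₁ = 0.2, p₀ = 0.04.
Under exogeneity and monotonicity, PS = (p₁ − p₀) / (1 − p₀).
PS = (0.2 − 0.04) / (1 − 0.04) = 0.16 / 0.96 ≈ 0.1667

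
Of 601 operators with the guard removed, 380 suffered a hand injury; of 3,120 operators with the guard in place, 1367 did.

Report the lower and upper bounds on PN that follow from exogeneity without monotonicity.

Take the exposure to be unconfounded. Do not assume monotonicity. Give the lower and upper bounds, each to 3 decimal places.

p₁ = P(outcome | exposed) = 380/601 = 0.63228
p₀ = P(outcome | unexposed) = 1367/3120 = 0.43814
Under exogeneity alone the bounds on PN are max{0,(p₁−p₀)/p₁} ≤ PN ≤ min{1,(1−p₀)/p₁}.
  lower = (p₁ − p₀)/p₁ = 0.19414 / 0.63228 ≈ 0.3070
  upper = min{1, (1 − p₀)/p₁} = 0.56186 / 0.63228 ≈ 0.8886

0.307 ≤ PN ≤ 0.889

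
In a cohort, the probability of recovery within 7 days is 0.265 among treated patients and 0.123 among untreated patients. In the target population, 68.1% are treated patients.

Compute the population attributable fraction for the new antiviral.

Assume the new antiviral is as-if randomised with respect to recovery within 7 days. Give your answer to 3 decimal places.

Let p₁ = 0.265, p₀ = 0.123.
Overall risk P(Y=1) = π·p₁ + (1−π)·p₀ = 0.681×0.265 + 0.319×0.123 = 0.2197.
Under exogeneity, PAF = [P(Y=1) − p₀] / P(Y=1).
PAF = (0.2197 − 0.123) / 0.2197 ≈ 0.4402

PAF ≈ 0.440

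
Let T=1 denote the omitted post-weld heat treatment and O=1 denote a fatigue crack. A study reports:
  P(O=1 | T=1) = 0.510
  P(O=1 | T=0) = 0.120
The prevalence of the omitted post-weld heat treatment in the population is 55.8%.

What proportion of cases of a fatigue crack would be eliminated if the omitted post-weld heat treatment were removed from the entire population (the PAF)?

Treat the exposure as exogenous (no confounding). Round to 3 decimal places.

Let p₁ = 0.51, p₀ = 0.12.
Overall risk P(Y=1) = π·p₁ + (1−π)·p₀ = 0.558×0.51 + 0.442×0.12 = 0.33762.
Under exogeneity, PAF = [P(Y=1) − p₀] / P(Y=1).
PAF = (0.33762 − 0.12) / 0.33762 ≈ 0.6446

PAF ≈ 0.645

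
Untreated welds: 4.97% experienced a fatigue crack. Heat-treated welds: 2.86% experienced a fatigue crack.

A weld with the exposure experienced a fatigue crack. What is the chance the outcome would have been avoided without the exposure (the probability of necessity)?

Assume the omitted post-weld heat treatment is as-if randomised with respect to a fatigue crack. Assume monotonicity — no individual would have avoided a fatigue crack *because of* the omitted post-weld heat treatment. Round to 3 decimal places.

PN ≈ 0.425

p₁ = 0.0497, p₀ = 0.0286.
Under exogeneity and monotonicity, PN = (p₁ − p₀) / p₁.
PN = (0.0497 − 0.0286) / 0.0497 = 0.0211 / 0.0497 ≈ 0.4245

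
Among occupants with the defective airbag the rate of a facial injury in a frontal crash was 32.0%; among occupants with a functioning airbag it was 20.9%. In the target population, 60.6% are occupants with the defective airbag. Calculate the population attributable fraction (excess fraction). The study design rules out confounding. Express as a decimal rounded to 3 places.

PAF ≈ 0.243

p₁ = 0.32, p₀ = 0.209.
Overall risk P(Y=1) = π·p₁ + (1−π)·p₀ = 0.606×0.32 + 0.394×0.209 = 0.27627.
Under exogeneity, PAF = [P(Y=1) − p₀] / P(Y=1).
PAF = (0.27627 − 0.209) / 0.27627 ≈ 0.2435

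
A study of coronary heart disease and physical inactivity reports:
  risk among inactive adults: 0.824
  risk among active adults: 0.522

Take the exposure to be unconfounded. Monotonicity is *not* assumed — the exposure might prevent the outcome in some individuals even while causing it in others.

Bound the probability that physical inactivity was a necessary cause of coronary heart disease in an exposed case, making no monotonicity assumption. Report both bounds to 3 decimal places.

Let p₁ = 0.824, p₀ = 0.522.
Under exogeneity alone the bounds on PN are max{0,(p₁−p₀)/p₁} ≤ PN ≤ min{1,(1−p₀)/p₁}.
  lower = (p₁ − p₀)/p₁ = 0.302 / 0.824 ≈ 0.3665
  upper = min{1, (1 − p₀)/p₁} = 0.478 / 0.824 ≈ 0.5801

0.367 ≤ PN ≤ 0.580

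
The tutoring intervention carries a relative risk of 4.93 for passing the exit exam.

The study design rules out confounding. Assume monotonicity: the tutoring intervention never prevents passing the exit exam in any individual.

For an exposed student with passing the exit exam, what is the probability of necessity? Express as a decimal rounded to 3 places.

Under exogeneity and monotonicity, PN = (RR − 1) / RR = 1 − 1/RR.
PN = (4.93 − 1) / 4.93 = 3.93 / 4.93 ≈ 0.7972

PN ≈ 0.797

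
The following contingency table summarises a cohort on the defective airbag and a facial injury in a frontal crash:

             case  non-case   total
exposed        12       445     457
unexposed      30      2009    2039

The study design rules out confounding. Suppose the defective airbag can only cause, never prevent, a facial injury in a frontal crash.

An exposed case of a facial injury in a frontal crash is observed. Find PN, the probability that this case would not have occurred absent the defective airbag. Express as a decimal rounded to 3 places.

PN ≈ 0.440

p₁ = P(outcome | exposed) = 12/457 = 0.026258
p₀ = P(outcome | unexposed) = 30/2039 = 0.014713
Under exogeneity and monotonicity, PN = (p₁ − p₀)/p₁.
PN = (0.026258 − 0.014713) / 0.026258 ≈ 0.4397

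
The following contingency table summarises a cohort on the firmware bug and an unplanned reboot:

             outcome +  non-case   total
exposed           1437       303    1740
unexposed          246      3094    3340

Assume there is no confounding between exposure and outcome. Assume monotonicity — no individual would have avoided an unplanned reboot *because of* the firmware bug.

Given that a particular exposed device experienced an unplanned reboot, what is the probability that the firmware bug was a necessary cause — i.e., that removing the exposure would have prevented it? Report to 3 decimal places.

p₁ = P(outcome | exposed) = 1437/1740 = 0.82586
p₀ = P(outcome | unexposed) = 246/3340 = 0.073653
Under exogeneity and monotonicity, PN = (p₁ − p₀)/p₁.
PN = (0.82586 − 0.073653) / 0.82586 ≈ 0.9108

PN ≈ 0.911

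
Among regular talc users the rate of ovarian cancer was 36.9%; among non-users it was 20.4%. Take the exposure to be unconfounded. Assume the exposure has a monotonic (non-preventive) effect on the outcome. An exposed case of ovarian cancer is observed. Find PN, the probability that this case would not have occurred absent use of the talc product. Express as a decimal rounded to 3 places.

p₁ = 0.369, p₀ = 0.204.
Under exogeneity and monotonicity, PN = (p₁ − p₀) / p₁.
PN = (0.369 − 0.204) / 0.369 = 0.165 / 0.369 ≈ 0.4472

PN ≈ 0.447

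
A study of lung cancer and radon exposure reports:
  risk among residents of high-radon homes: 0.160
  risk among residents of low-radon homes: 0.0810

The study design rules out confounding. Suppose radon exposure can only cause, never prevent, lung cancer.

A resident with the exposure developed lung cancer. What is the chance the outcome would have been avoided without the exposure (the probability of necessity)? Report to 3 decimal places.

Let p₁ = 0.16, p₀ = 0.081.
Under exogeneity and monotonicity, PN = (p₁ − p₀) / p₁.
PN = (0.16 − 0.081) / 0.16 = 0.079 / 0.16 ≈ 0.4938

PN ≈ 0.494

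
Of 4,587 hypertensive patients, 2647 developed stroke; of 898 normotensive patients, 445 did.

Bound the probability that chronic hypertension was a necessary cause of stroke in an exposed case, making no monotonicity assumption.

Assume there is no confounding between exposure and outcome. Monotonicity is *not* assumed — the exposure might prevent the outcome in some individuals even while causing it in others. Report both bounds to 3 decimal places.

0.141 ≤ PN ≤ 0.874

p₁ = P(outcome | exposed) = 2647/4587 = 0.57707
p₀ = P(outcome | unexposed) = 445/898 = 0.49555
Under exogeneity alone the bounds on PN are max{0,(p₁−p₀)/p₁} ≤ PN ≤ min{1,(1−p₀)/p₁}.
  lower = (p₁ − p₀)/p₁ = 0.08152 / 0.57707 ≈ 0.1413
  upper = min{1, (1 − p₀)/p₁} = 0.50445 / 0.57707 ≈ 0.8742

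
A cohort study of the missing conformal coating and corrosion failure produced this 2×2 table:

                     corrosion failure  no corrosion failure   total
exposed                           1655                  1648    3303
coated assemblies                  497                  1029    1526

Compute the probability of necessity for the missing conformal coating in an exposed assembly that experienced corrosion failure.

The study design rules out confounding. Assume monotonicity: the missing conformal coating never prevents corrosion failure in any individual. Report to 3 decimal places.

PN ≈ 0.350

p₁ = P(outcome | exposed) = 1655/3303 = 0.50106
p₀ = P(outcome | unexposed) = 497/1526 = 0.32569
Under exogeneity and monotonicity, PN = (p₁ − p₀) / p₁.
PN = (0.50106 − 0.32569) / 0.50106 = 0.17537 / 0.50106 ≈ 0.3500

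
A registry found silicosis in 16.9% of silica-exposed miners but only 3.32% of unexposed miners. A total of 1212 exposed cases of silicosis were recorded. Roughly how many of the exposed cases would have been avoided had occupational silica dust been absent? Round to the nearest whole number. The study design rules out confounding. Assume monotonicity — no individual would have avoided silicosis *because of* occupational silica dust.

p₁ = 0.169, p₀ = 0.0332.
PN = (p₁ − p₀)/p₁ = (0.169 − 0.0332) / 0.169 ≈ 0.80355.
Attributable cases ≈ PN × (exposed cases) = 0.80355 × 1212 ≈ 973.90.

about 974 cases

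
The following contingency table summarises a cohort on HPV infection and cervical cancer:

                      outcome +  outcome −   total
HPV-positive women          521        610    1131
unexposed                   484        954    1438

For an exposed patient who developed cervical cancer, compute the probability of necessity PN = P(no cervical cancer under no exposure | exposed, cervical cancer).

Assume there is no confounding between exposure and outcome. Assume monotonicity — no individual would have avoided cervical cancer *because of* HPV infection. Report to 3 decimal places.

p₁ = P(outcome | exposed) = 521/1131 = 0.46065
p₀ = P(outcome | unexposed) = 484/1438 = 0.33658
Under exogeneity and monotonicity, PN = (p₁ − p₀)/p₁.
PN = (0.46065 − 0.33658) / 0.46065 ≈ 0.2693

PN ≈ 0.269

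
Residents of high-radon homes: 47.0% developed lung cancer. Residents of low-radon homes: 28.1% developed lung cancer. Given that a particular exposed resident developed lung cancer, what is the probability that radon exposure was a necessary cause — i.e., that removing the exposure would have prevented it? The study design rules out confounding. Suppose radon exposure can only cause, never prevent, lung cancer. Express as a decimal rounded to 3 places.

PN ≈ 0.402

p₁ = 0.47, p₀ = 0.281.
Under exogeneity and monotonicity, PN = (p₁ − p₀) / p₁.
PN = (0.47 − 0.281) / 0.47 = 0.189 / 0.47 ≈ 0.4021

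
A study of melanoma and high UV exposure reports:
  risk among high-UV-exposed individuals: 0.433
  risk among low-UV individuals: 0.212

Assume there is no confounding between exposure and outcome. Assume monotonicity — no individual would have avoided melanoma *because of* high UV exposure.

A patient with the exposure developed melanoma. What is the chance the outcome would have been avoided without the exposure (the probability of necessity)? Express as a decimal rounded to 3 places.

Let p₁ = 0.433, p₀ = 0.212.
Under exogeneity and monotonicity, PN = (p₁ − p₀) / p₁.
PN = (0.433 − 0.212) / 0.433 = 0.221 / 0.433 ≈ 0.5104

PN ≈ 0.510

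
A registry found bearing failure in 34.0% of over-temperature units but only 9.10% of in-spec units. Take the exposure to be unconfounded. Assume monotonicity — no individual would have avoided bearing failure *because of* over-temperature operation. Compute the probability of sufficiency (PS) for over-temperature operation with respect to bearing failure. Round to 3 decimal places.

PS ≈ 0.274

p₁ = 0.34, p₀ = 0.091.
Under exogeneity and monotonicity, PS = (p₁ − p₀) / (1 − p₀).
PS = (0.34 − 0.091) / (1 − 0.091) = 0.249 / 0.909 ≈ 0.2739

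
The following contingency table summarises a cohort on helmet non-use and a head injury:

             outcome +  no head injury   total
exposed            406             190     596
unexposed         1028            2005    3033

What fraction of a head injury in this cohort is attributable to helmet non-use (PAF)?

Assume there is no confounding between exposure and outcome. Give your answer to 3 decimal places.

PAF ≈ 0.142

p₁ = P(outcome | exposed) = 406/596 = 0.68121
p₀ = P(outcome | unexposed) = 1028/3033 = 0.33894
Exposure prevalence π = 596/3629 = 0.16423; overall risk P(Y=1) = 0.39515.
Under exogeneity, PAF = [P(Y=1) − p₀]/P(Y=1).
PAF = (0.39515 − 0.33894) / 0.39515 ≈ 0.1423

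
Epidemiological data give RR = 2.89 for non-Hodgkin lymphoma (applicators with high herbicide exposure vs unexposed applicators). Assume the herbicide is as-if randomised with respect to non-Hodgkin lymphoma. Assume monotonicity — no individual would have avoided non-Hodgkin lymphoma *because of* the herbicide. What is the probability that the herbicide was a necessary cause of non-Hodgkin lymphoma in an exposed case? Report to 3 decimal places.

PN ≈ 0.654

Under exogeneity and monotonicity, PN = (RR − 1) / RR = 1 − 1/RR.
PN = (2.89 − 1) / 2.89 = 1.89 / 2.89 ≈ 0.6540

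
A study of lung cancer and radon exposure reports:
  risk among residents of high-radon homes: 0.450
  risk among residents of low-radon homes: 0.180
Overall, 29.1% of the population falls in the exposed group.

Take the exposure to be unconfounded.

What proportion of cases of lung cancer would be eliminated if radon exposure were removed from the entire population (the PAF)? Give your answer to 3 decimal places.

PAF ≈ 0.304

Let p₁ = 0.45, p₀ = 0.18.
Overall risk P(Y=1) = π·p₁ + (1−π)·p₀ = 0.291×0.45 + 0.709×0.18 = 0.25857.
Under exogeneity, PAF = [P(Y=1) − p₀] / P(Y=1).
PAF = (0.25857 − 0.18) / 0.25857 ≈ 0.3039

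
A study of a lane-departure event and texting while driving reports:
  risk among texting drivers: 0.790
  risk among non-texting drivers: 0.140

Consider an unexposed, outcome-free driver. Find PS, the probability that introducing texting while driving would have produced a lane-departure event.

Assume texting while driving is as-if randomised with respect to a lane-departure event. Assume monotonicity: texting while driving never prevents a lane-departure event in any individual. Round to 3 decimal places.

PS ≈ 0.756

Let p₁ = 0.79, p₀ = 0.14.
Under exogeneity and monotonicity, PS = (p₁ − p₀) / (1 − p₀).
PS = (0.79 − 0.14) / (1 − 0.14) = 0.65 / 0.86 ≈ 0.7558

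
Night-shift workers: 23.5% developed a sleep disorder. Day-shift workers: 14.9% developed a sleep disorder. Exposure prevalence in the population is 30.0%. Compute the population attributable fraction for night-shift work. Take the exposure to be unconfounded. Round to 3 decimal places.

p₁ = 0.235, p₀ = 0.149.
Overall risk P(Y=1) = π·p₁ + (1−π)·p₀ = 0.3×0.235 + 0.7×0.149 = 0.1748.
Under exogeneity, PAF = [P(Y=1) − p₀] / P(Y=1).
PAF = (0.1748 − 0.149) / 0.1748 ≈ 0.1476

PAF ≈ 0.148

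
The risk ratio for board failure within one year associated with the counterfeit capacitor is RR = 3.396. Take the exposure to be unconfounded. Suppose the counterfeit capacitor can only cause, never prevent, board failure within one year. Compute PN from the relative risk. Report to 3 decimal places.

Under exogeneity and monotonicity, PN = (RR − 1) / RR = 1 − 1/RR.
PN = (3.396 − 1) / 3.396 = 2.396 / 3.396 ≈ 0.7055

PN ≈ 0.706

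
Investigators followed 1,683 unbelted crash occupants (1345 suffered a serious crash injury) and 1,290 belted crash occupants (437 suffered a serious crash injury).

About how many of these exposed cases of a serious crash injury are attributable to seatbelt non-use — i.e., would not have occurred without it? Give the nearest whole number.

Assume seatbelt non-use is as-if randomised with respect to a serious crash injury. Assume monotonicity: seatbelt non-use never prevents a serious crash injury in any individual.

about 775 cases

p₁ = P(outcome | exposed) = 1345/1683 = 0.79917
p₀ = P(outcome | unexposed) = 437/1290 = 0.33876
PN = (p₁ − p₀)/p₁ = (0.79917 − 0.33876) / 0.79917 ≈ 0.57611.
Attributable cases ≈ PN × (exposed cases) = 0.57611 × 1345 ≈ 774.87.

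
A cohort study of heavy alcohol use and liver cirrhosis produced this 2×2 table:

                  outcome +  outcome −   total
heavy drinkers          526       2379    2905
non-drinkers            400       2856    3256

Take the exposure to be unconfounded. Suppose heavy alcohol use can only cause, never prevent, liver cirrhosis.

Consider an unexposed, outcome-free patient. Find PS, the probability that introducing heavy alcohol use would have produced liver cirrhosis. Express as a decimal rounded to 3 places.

PS ≈ 0.066

p₁ = P(outcome | exposed) = 526/2905 = 0.18107
p₀ = P(outcome | unexposed) = 400/3256 = 0.12285
Under exogeneity and monotonicity, PS = (p₁ − p₀)/(1 − p₀).
PS = (0.18107 − 0.12285) / 0.87715 ≈ 0.0664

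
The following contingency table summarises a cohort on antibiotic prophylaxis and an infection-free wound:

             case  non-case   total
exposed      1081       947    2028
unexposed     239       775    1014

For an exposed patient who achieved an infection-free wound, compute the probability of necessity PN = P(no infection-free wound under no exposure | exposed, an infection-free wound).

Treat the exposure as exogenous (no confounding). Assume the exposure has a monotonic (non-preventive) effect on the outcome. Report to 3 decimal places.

p₁ = P(outcome | exposed) = 1081/2028 = 0.53304
p₀ = P(outcome | unexposed) = 239/1014 = 0.2357
Under exogeneity and monotonicity, PN = (p₁ − p₀) / p₁.
PN = (0.53304 − 0.2357) / 0.53304 = 0.29734 / 0.53304 ≈ 0.5578

PN ≈ 0.558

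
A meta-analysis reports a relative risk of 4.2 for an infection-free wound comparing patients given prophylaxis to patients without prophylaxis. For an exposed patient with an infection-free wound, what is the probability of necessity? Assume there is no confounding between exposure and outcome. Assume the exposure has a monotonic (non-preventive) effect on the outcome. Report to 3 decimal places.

PN ≈ 0.762

Under exogeneity and monotonicity, PN = (RR − 1) / RR = 1 − 1/RR.
PN = (4.2 − 1) / 4.2 = 3.2 / 4.2 ≈ 0.7619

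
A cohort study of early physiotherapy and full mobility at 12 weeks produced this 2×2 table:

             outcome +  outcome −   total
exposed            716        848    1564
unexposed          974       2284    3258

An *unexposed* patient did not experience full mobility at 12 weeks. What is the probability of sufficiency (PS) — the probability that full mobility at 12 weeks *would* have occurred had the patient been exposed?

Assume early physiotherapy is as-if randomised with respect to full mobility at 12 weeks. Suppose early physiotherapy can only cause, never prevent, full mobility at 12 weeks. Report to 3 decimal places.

PS ≈ 0.227

p₁ = P(outcome | exposed) = 716/1564 = 0.4578
p₀ = P(outcome | unexposed) = 974/3258 = 0.29896
Under exogeneity and monotonicity, PS = (p₁ − p₀) / (1 − p₀).
PS = (0.4578 − 0.29896) / (1 − 0.29896) = 0.15884 / 0.70104 ≈ 0.2266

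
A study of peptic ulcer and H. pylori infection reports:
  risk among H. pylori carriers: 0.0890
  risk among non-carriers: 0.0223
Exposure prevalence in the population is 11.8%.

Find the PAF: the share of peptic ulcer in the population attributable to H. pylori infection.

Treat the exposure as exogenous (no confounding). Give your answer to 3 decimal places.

PAF ≈ 0.261

Let p₁ = 0.089, p₀ = 0.0223.
Overall risk P(Y=1) = π·p₁ + (1−π)·p₀ = 0.118×0.089 + 0.882×0.0223 = 0.030171.
Under exogeneity, PAF = [P(Y=1) − p₀] / P(Y=1).
PAF = (0.030171 − 0.0223) / 0.030171 ≈ 0.2609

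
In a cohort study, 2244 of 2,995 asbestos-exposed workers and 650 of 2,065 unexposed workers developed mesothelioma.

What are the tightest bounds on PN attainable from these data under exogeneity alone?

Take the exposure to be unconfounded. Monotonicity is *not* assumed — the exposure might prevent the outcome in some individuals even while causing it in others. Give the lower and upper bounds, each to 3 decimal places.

p₁ = P(outcome | exposed) = 2244/2995 = 0.74925
p₀ = P(outcome | unexposed) = 650/2065 = 0.31477
Under exogeneity alone the bounds on PN are max{0,(p₁−p₀)/p₁} ≤ PN ≤ min{1,(1−p₀)/p₁}.
  lower = (p₁ − p₀)/p₁ = 0.43448 / 0.74925 ≈ 0.5799
  upper = min{1, (1 − p₀)/p₁} = 0.68523 / 0.74925 ≈ 0.9146

0.580 ≤ PN ≤ 0.915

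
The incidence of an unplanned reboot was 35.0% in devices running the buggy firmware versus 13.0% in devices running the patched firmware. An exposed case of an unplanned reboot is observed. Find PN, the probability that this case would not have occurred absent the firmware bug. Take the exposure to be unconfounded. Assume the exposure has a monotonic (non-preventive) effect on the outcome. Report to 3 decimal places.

p₁ = 0.35, p₀ = 0.13.
Under exogeneity and monotonicity, PN = (p₁ − p₀) / p₁.
PN = (0.35 − 0.13) / 0.35 = 0.22 / 0.35 ≈ 0.6286

PN ≈ 0.629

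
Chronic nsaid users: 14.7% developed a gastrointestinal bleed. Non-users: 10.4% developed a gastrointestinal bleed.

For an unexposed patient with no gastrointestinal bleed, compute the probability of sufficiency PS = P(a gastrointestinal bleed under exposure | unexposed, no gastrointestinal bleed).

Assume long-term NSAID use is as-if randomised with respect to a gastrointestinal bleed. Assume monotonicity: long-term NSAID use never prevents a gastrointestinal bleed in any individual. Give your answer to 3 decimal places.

p₁ = 0.147, p₀ = 0.104.
Under exogeneity and monotonicity, PS = (p₁ − p₀) / (1 − p₀).
PS = (0.147 − 0.104) / (1 − 0.104) = 0.043 / 0.896 ≈ 0.0480

PS ≈ 0.048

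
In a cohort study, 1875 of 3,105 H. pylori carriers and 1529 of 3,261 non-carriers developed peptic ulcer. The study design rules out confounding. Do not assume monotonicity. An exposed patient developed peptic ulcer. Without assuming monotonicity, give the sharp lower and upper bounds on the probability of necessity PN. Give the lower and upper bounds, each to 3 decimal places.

0.224 ≤ PN ≤ 0.880

p₁ = P(outcome | exposed) = 1875/3105 = 0.60386
p₀ = P(outcome | unexposed) = 1529/3261 = 0.46887
Under exogeneity alone the bounds on PN are max{0,(p₁−p₀)/p₁} ≤ PN ≤ min{1,(1−p₀)/p₁}.
  lower = (p₁ − p₀)/p₁ = 0.13499 / 0.60386 ≈ 0.2235
  upper = min{1, (1 − p₀)/p₁} = 0.53113 / 0.60386 ≈ 0.8795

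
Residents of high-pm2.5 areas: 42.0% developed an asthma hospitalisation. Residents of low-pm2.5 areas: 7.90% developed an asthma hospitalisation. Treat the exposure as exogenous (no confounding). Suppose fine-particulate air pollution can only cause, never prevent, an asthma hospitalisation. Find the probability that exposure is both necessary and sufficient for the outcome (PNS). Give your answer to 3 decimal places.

p₁ = 0.42, p₀ = 0.079.
Under exogeneity and monotonicity, PNS = p₁ − p₀.
PNS = 0.42 − 0.079 = 0.341

PNS ≈ 0.341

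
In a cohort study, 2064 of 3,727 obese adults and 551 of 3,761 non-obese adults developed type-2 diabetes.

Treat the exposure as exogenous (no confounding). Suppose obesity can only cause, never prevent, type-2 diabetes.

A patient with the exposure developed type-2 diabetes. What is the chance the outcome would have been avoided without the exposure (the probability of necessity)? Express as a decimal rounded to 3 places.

p₁ = P(outcome | exposed) = 2064/3727 = 0.5538
p₀ = P(outcome | unexposed) = 551/3761 = 0.1465
Under exogeneity and monotonicity, PN = (p₁ − p₀) / p₁.
PN = (0.5538 − 0.1465) / 0.5538 = 0.40729 / 0.5538 ≈ 0.7355

PN ≈ 0.735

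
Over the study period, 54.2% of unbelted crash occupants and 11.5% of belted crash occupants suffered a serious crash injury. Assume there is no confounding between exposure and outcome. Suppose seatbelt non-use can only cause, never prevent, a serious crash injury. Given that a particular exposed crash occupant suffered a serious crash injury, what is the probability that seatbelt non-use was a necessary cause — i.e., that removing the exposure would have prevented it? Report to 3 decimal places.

p₁ = 0.542, p₀ = 0.115.
Under exogeneity and monotonicity, PN = (p₁ − p₀) / p₁.
PN = (0.542 − 0.115) / 0.542 = 0.427 / 0.542 ≈ 0.7878

PN ≈ 0.788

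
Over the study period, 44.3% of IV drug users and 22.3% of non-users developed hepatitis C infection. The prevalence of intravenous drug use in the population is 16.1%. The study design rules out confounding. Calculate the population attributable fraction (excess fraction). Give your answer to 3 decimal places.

p₁ = 0.443, p₀ = 0.223.
Overall risk P(Y=1) = π·p₁ + (1−π)·p₀ = 0.161×0.443 + 0.839×0.223 = 0.25842.
Under exogeneity, PAF = [P(Y=1) − p₀] / P(Y=1).
PAF = (0.25842 − 0.223) / 0.25842 ≈ 0.1371

PAF ≈ 0.137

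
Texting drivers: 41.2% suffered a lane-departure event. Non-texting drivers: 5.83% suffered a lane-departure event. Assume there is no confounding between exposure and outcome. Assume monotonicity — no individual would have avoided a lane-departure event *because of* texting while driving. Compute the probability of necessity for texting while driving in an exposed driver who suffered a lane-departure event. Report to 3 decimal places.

p₁ = 0.412, p₀ = 0.0583.
Under exogeneity and monotonicity, PN = (p₁ − p₀) / p₁.
PN = (0.412 − 0.0583) / 0.412 = 0.3537 / 0.412 ≈ 0.8585

PN ≈ 0.858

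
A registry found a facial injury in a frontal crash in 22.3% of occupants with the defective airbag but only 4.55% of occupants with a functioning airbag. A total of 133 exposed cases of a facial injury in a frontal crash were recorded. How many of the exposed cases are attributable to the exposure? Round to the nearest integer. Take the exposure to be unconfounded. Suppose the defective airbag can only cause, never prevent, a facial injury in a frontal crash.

p₁ = 0.223, p₀ = 0.0455.
PN = (p₁ − p₀)/p₁ = (0.223 − 0.0455) / 0.223 ≈ 0.79596.
Attributable cases ≈ PN × (exposed cases) = 0.79596 × 133 ≈ 105.86.

about 106 cases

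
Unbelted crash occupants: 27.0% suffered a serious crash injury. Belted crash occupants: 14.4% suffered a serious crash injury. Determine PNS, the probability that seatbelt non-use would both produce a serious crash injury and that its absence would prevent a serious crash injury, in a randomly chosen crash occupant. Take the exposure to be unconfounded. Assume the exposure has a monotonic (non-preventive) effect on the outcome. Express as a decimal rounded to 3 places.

p₁ = 0.27, p₀ = 0.144.
Under exogeneity and monotonicity, PNS = p₁ − p₀.
PNS = 0.27 − 0.144 = 0.126

PNS ≈ 0.126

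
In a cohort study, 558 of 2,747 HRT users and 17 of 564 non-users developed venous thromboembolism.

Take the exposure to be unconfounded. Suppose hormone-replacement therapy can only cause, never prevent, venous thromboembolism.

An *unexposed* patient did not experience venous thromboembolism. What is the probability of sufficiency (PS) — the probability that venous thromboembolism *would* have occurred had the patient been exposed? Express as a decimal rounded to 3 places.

p₁ = P(outcome | exposed) = 558/2747 = 0.20313
p₀ = P(outcome | unexposed) = 17/564 = 0.030142
Under exogeneity and monotonicity, PS = (p₁ − p₀) / (1 − p₀).
PS = (0.20313 − 0.030142) / (1 − 0.030142) = 0.17299 / 0.96986 ≈ 0.1784

PS ≈ 0.178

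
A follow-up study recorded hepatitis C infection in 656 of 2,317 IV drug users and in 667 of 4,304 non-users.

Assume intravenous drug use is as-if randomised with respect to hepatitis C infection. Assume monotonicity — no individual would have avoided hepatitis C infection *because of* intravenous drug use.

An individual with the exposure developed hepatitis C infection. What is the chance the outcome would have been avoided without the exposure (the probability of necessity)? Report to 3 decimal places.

PN ≈ 0.453

p₁ = P(outcome | exposed) = 656/2317 = 0.28312
p₀ = P(outcome | unexposed) = 667/4304 = 0.15497
Under exogeneity and monotonicity, PN = (p₁ − p₀) / p₁.
PN = (0.28312 − 0.15497) / 0.28312 = 0.12815 / 0.28312 ≈ 0.4526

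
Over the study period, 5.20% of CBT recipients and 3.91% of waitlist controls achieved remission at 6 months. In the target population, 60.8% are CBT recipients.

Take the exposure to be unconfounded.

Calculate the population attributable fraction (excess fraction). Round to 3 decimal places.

PAF ≈ 0.167

p₁ = 0.052, p₀ = 0.0391.
Overall risk P(Y=1) = π·p₁ + (1−π)·p₀ = 0.608×0.052 + 0.392×0.0391 = 0.046943.
Under exogeneity, PAF = [P(Y=1) − p₀] / P(Y=1).
PAF = (0.046943 − 0.0391) / 0.046943 ≈ 0.1671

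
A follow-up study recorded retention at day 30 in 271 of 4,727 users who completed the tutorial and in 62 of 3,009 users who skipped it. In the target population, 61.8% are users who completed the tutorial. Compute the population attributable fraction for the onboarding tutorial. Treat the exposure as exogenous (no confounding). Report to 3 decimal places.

PAF ≈ 0.524

p₁ = P(outcome | exposed) = 271/4727 = 0.05733
p₀ = P(outcome | unexposed) = 62/3009 = 0.020605
Overall risk P(Y=1) = π·p₁ + (1−π)·p₀ = 0.618×0.05733 + 0.382×0.020605 = 0.043301.
Under exogeneity, PAF = [P(Y=1) − p₀] / P(Y=1).
PAF = (0.043301 − 0.020605) / 0.043301 ≈ 0.5241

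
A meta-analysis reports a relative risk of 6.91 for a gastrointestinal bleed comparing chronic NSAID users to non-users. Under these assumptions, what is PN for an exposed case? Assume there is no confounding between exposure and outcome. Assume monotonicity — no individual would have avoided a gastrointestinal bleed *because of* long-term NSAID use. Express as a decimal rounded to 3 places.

Under exogeneity and monotonicity, PN = (RR − 1) / RR = 1 − 1/RR.
PN = (6.91 − 1) / 6.91 = 5.91 / 6.91 ≈ 0.8553

PN ≈ 0.855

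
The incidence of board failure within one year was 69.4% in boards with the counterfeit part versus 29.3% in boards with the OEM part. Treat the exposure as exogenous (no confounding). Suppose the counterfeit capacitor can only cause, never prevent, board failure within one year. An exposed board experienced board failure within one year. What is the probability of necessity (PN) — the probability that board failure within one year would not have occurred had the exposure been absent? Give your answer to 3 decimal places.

p₁ = 0.694, p₀ = 0.293.
Under exogeneity and monotonicity, PN = (p₁ − p₀) / p₁.
PN = (0.694 − 0.293) / 0.694 = 0.401 / 0.694 ≈ 0.5778

PN ≈ 0.578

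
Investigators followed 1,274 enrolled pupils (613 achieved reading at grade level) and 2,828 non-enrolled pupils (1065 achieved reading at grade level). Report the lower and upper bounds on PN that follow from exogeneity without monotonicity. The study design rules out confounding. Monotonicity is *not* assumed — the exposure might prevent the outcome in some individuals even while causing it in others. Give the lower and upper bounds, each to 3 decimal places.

p₁ = P(outcome | exposed) = 613/1274 = 0.48116
p₀ = P(outcome | unexposed) = 1065/2828 = 0.37659
Under exogeneity alone the bounds on PN are max{0,(p₁−p₀)/p₁} ≤ PN ≤ min{1,(1−p₀)/p₁}.
  lower = (p₁ − p₀)/p₁ = 0.10457 / 0.48116 ≈ 0.2173
  upper = min{1, (1 − p₀)/p₁} = 0.62341 / 0.48116 ≈ 1.2956 → capped at 1

0.217 ≤ PN ≤ 1.000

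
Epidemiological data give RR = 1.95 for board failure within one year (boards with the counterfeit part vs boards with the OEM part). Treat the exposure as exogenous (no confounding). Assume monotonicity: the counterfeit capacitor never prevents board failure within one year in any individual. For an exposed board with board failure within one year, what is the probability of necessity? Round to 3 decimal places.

PN ≈ 0.487

Under exogeneity and monotonicity, PN = (RR − 1) / RR = 1 − 1/RR.
PN = (1.95 − 1) / 1.95 = 0.95 / 1.95 ≈ 0.4872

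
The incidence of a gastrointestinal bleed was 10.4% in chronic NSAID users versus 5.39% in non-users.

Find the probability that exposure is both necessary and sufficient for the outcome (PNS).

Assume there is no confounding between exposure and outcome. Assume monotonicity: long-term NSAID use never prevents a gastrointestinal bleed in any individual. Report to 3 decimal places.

p₁ = 0.104, p₀ = 0.0539.
Under exogeneity and monotonicity, PNS = p₁ − p₀.
PNS = 0.104 − 0.0539 = 0.0501

PNS ≈ 0.050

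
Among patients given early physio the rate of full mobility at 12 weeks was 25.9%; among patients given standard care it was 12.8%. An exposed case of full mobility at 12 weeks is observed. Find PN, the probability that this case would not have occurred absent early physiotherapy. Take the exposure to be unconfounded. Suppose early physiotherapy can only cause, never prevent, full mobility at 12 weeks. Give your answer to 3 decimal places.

PN ≈ 0.506

p₁ = 0.259, p₀ = 0.128.
Under exogeneity and monotonicity, PN = (p₁ − p₀) / p₁.
PN = (0.259 − 0.128) / 0.259 = 0.131 / 0.259 ≈ 0.5058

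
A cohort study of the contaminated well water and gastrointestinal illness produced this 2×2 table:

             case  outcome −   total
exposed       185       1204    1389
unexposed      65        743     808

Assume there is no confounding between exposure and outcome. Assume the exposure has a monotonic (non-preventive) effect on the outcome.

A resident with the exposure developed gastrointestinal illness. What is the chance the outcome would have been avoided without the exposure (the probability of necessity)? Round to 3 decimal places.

PN ≈ 0.396

p₁ = P(outcome | exposed) = 185/1389 = 0.13319
p₀ = P(outcome | unexposed) = 65/808 = 0.080446
Under exogeneity and monotonicity, PN = (p₁ − p₀) / p₁.
PN = (0.13319 − 0.080446) / 0.13319 = 0.052744 / 0.13319 ≈ 0.3960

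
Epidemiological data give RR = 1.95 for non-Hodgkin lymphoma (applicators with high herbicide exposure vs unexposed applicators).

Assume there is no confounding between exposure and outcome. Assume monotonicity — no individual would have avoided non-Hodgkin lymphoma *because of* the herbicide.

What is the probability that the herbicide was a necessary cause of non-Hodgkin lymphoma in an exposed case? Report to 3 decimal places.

Under exogeneity and monotonicity, PN = (RR − 1) / RR = 1 − 1/RR.
PN = (1.95 − 1) / 1.95 = 0.95 / 1.95 ≈ 0.4872

PN ≈ 0.487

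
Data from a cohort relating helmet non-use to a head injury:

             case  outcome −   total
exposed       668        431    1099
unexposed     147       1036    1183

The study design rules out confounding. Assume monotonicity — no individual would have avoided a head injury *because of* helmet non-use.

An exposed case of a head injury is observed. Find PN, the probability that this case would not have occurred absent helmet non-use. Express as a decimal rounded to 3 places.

p₁ = P(outcome | exposed) = 668/1099 = 0.60783
p₀ = P(outcome | unexposed) = 147/1183 = 0.12426
Under exogeneity and monotonicity, PN = (p₁ − p₀) / p₁.
PN = (0.60783 − 0.12426) / 0.60783 = 0.48356 / 0.60783 ≈ 0.7956

PN ≈ 0.796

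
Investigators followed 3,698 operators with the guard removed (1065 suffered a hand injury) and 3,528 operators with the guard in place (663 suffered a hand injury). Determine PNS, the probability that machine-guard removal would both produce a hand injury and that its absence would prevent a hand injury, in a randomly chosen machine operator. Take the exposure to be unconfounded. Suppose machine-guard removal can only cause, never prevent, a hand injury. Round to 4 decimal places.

PNS ≈ 0.1001

p₁ = P(outcome | exposed) = 1065/3698 = 0.28799
p₀ = P(outcome | unexposed) = 663/3528 = 0.18793
Under exogeneity and monotonicity, PNS = p₁ − p₀.
PNS = 0.28799 − 0.18793 = 0.10007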